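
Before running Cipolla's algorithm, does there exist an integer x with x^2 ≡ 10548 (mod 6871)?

(10548/6871)
  = (3677/6871)    [10548 ≡ 3677 mod 6871]
  = (6871/3677)    [QR: 3677 ≡ 1 mod 4, sign kept]
  = (3194/3677)    [6871 ≡ 3194 mod 3677]
  = -(1597/3677)    [3677 ≡ 5 mod 8 ⇒ (2/3677) = -1]
  = -(3677/1597)    [QR: 1597 ≡ 1 mod 4, sign kept]
  = -(483/1597)    [3677 ≡ 483 mod 1597]
  = -(1597/483)    [QR: 1597 ≡ 1 mod 4, sign kept]
  = -(148/483)    [1597 ≡ 148 mod 483]
  = -(37/483)    [483 ≡ 3 mod 8 ⇒ (2/483)^2 = +1]
  = -(483/37)    [QR: 37 ≡ 1 mod 4, sign kept]
  = -(2/37)    [483 ≡ 2 mod 37]
  = (1/37)    [37 ≡ 5 mod 8 ⇒ (2/37) = -1]
  = 1    [(1/37) = 1]
(10548/6871) = 1, and 6871 is prime, so 10548 is a quadratic residue mod 6871.

yes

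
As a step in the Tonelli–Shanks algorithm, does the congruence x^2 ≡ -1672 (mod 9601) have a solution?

yes

Reduce the numerator: -1672 ≡ 7929 (mod 9601), so (-1672/9601) = (7929/9601).
7929 ≡ 1 (mod 4), so quadratic reciprocity gives (7929/9601) = (9601/7929). Reduce: 9601 ≡ 1672 (mod 7929). Now have (1672/7929).
Factor out 2: 1672 = 2^3·209. Since 7929 ≡ 1 (mod 8), (2/7929) = +1, and (2/7929)^3 = +1. Now have (209/7929).
209 ≡ 1 (mod 4), so quadratic reciprocity gives (209/7929) = (7929/209). Reduce: 7929 ≡ 196 (mod 209). Now have (196/209).
Factor out 2: 196 = 2^2·49. Since 209 ≡ 1 (mod 8), (2/209) = +1, and (2/209)^2 = +1. Now have (49/209).
49 ≡ 1 (mod 4), so quadratic reciprocity gives (49/209) = (209/49). Reduce: 209 ≡ 13 (mod 49). Now have (13/49).
13 ≡ 1 (mod 4), so quadratic reciprocity gives (13/49) = (49/13). Reduce: 49 ≡ 10 (mod 13). Now have (10/13).
Factor out 2: 10 = 2·5. Since 13 ≡ 5 (mod 8), (2/13) = -1. Now have -(5/13).
5 ≡ 1 (mod 4), so quadratic reciprocity gives (5/13) = (13/5). Reduce: 13 ≡ 3 (mod 5). Now have -(3/5).
5 ≡ 1 (mod 4), so quadratic reciprocity gives (3/5) = (5/3). Reduce: 5 ≡ 2 (mod 3). Now have -(2/3).
Factor out 2: 2 = 2. Since 3 ≡ 3 (mod 8), (2/3) = -1. Now have (1/3).
(1/3) = 1. Collecting the sign factors: 1.
The Legendre symbol is 1, so x^2 ≡ -1672 (mod 9601) has solution.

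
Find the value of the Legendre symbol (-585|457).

(-585|457)
  = (585|457)    [457 ≡ 1 mod 4 ⇒ (-1|457) = +1]
  = (128|457)    [585 ≡ 128 mod 457]
  = (1|457)    [457 ≡ 1 mod 8 ⇒ (2|457)^7 = +1]
  = 1    [(1|457) = 1]

1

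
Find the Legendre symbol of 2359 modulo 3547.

-1

(2359|3547)
  = -(3547|2359)    [QR: both ≡ 3 mod 4, sign flips]
  = -(1188|2359)    [3547 ≡ 1188 mod 2359]
  = -(297|2359)    [2359 ≡ 7 mod 8 ⇒ (2|2359)^2 = +1]
  = -(2359|297)    [QR: 297 ≡ 1 mod 4, sign kept]
  = -(280|297)    [2359 ≡ 280 mod 297]
  = -(35|297)    [297 ≡ 1 mod 8 ⇒ (2|297)^3 = +1]
  = -(297|35)    [QR: 297 ≡ 1 mod 4, sign kept]
  = -(17|35)    [297 ≡ 17 mod 35]
  = -(35|17)    [QR: 17 ≡ 1 mod 4, sign kept]
  = -(1|17)    [35 ≡ 1 mod 17]
  = -1    [(1|17) = 1]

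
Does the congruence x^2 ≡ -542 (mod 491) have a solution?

no

Reduce the numerator: -542 ≡ 440 (mod 491), so (-542|491) = (440|491).
Factor out 2: 440 = 2^3·55. Since 491 ≡ 3 (mod 8), (2|491) = -1, and (2|491)^3 = -1. Now have -(55|491).
Both 55 ≡ 3 and 491 ≡ 3 (mod 4), so reciprocity gives (55|491) = -(491|55). Reduce: 491 ≡ 51 (mod 55). Now have (51|55).
Both 51 ≡ 3 and 55 ≡ 3 (mod 4), so reciprocity gives (51|55) = -(55|51). Reduce: 55 ≡ 4 (mod 51). Now have -(4|51).
Factor out 2: 4 = 2^2. Since 51 ≡ 3 (mod 8), (2|51) = -1, and (2|51)^2 = +1. Now have -(1|51).
(1|51) = 1. Collecting the sign factors: -1.
(-542|491) = -1, and 491 is prime, so -542 is not a quadratic residue mod 491.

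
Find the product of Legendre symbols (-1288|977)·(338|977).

-1

By multiplicativity, (-1288·338|977) = (-1288|977)·(338|977).
First factor (-1288|977):
(-1288|977)
  = (666|977)    [-1288 ≡ 666 mod 977]
  = (333|977)    [977 ≡ 1 mod 8 ⇒ (2|977) = +1]
  = (977|333)    [QR: 333 ≡ 1 mod 4, sign kept]
  = (311|333)    [977 ≡ 311 mod 333]
  = (333|311)    [QR: 333 ≡ 1 mod 4, sign kept]
  = (22|311)    [333 ≡ 22 mod 311]
  = (11|311)    [311 ≡ 7 mod 8 ⇒ (2|311) = +1]
  = -(311|11)    [QR: both ≡ 3 mod 4, sign flips]
  = -(3|11)    [311 ≡ 3 mod 11]
  = (11|3)    [QR: both ≡ 3 mod 4, sign flips]
  = (2|3)    [11 ≡ 2 mod 3]
  = -(1|3)    [3 ≡ 3 mod 8 ⇒ (2|3) = -1]
  = -1    [(1|3) = 1]
Second factor (338|977):
(338|977)
  = (169|977)    [977 ≡ 1 mod 8 ⇒ (2|977) = +1]
  = (977|169)    [QR: 169 ≡ 1 mod 4, sign kept]
  = (132|169)    [977 ≡ 132 mod 169]
  = (33|169)    [169 ≡ 1 mod 8 ⇒ (2|169)^2 = +1]
  = (169|33)    [QR: 33 ≡ 1 mod 4, sign kept]
  = (4|33)    [169 ≡ 4 mod 33]
  = (1|33)    [33 ≡ 1 mod 8 ⇒ (2|33)^2 = +1]
  = 1    [(1|33) = 1]
Product: (-1)·(1) = -1.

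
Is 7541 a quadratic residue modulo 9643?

7541 ≡ 1 (mod 4), so quadratic reciprocity gives (7541/9643) = (9643/7541). Reduce: 9643 ≡ 2102 (mod 7541). Now have (2102/7541).
Factor out 2: 2102 = 2·1051. Since 7541 ≡ 5 (mod 8), (2/7541) = -1. Now have -(1051/7541).
7541 ≡ 1 (mod 4), so quadratic reciprocity gives (1051/7541) = (7541/1051). Reduce: 7541 ≡ 184 (mod 1051). Now have -(184/1051).
Factor out 2: 184 = 2^3·23. Since 1051 ≡ 3 (mod 8), (2/1051) = -1, and (2/1051)^3 = -1. Now have (23/1051).
Both 23 ≡ 3 and 1051 ≡ 3 (mod 4), so reciprocity gives (23/1051) = -(1051/23). Reduce: 1051 ≡ 16 (mod 23). Now have -(16/23).
Factor out 2: 16 = 2^4. Since 23 ≡ 7 (mod 8), (2/23) = +1, and (2/23)^4 = +1. Now have -(1/23).
(1/23) = 1. Collecting the sign factors: -1.
(7541/9643) = -1, and 9643 is prime, so 7541 is not a quadratic residue mod 9643.

no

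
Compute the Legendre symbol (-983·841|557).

1

By multiplicativity, (-983·841|557) = (-983|557)·(841|557).
First factor (-983|557):
(-983|557)
  = (983|557)    [557 ≡ 1 mod 4 ⇒ (-1|557) = +1]
  = (426|557)    [983 ≡ 426 mod 557]
  = -(213|557)    [557 ≡ 5 mod 8 ⇒ (2|557) = -1]
  = -(557|213)    [QR: 213 ≡ 1 mod 4, sign kept]
  = -(131|213)    [557 ≡ 131 mod 213]
  = -(213|131)    [QR: 213 ≡ 1 mod 4, sign kept]
  = -(82|131)    [213 ≡ 82 mod 131]
  = (41|131)    [131 ≡ 3 mod 8 ⇒ (2|131) = -1]
  = (131|41)    [QR: 41 ≡ 1 mod 4, sign kept]
  = (8|41)    [131 ≡ 8 mod 41]
  = (1|41)    [41 ≡ 1 mod 8 ⇒ (2|41)^3 = +1]
  = 1    [(1|41) = 1]
Second factor (841|557):
(841|557)
  = (284|557)    [841 ≡ 284 mod 557]
  = (71|557)    [557 ≡ 5 mod 8 ⇒ (2|557)^2 = +1]
  = (557|71)    [QR: 557 ≡ 1 mod 4, sign kept]
  = (60|71)    [557 ≡ 60 mod 71]
  = (15|71)    [71 ≡ 7 mod 8 ⇒ (2|71)^2 = +1]
  = -(71|15)    [QR: both ≡ 3 mod 4, sign flips]
  = -(11|15)    [71 ≡ 11 mod 15]
  = (15|11)    [QR: both ≡ 3 mod 4, sign flips]
  = (4|11)    [15 ≡ 4 mod 11]
  = (1|11)    [11 ≡ 3 mod 8 ⇒ (2|11)^2 = +1]
  = 1    [(1|11) = 1]
Product: (1)·(1) = 1.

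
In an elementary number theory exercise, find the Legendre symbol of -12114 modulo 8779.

Reduce the numerator: -12114 ≡ 5444 (mod 8779), so (-12114/8779) = (5444/8779).
Factor out 2: 5444 = 2^2·1361. Since 8779 ≡ 3 (mod 8), (2/8779) = -1, and (2/8779)^2 = +1. Now have (1361/8779).
1361 ≡ 1 (mod 4), so quadratic reciprocity gives (1361/8779) = (8779/1361). Reduce: 8779 ≡ 613 (mod 1361). Now have (613/1361).
613 ≡ 1 (mod 4), so quadratic reciprocity gives (613/1361) = (1361/613). Reduce: 1361 ≡ 135 (mod 613). Now have (135/613).
613 ≡ 1 (mod 4), so quadratic reciprocity gives (135/613) = (613/135). Reduce: 613 ≡ 73 (mod 135). Now have (73/135).
73 ≡ 1 (mod 4), so quadratic reciprocity gives (73/135) = (135/73). Reduce: 135 ≡ 62 (mod 73). Now have (62/73).
Factor out 2: 62 = 2·31. Since 73 ≡ 1 (mod 8), (2/73) = +1. Now have (31/73).
73 ≡ 1 (mod 4), so quadratic reciprocity gives (31/73) = (73/31). Reduce: 73 ≡ 11 (mod 31). Now have (11/31).
Both 11 ≡ 3 and 31 ≡ 3 (mod 4), so reciprocity gives (11/31) = -(31/11). Reduce: 31 ≡ 9 (mod 11). Now have -(9/11).
9 ≡ 1 (mod 4), so quadratic reciprocity gives (9/11) = (11/9). Reduce: 11 ≡ 2 (mod 9). Now have -(2/9).
Factor out 2: 2 = 2. Since 9 ≡ 1 (mod 8), (2/9) = +1. Now have -(1/9).
(1/9) = 1. Collecting the sign factors: -1.

-1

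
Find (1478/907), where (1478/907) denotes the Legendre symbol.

-1

(1478/907)
  = (571/907)    [1478 ≡ 571 mod 907]
  = -(907/571)    [QR: both ≡ 3 mod 4, sign flips]
  = -(336/571)    [907 ≡ 336 mod 571]
  = -(21/571)    [571 ≡ 3 mod 8 ⇒ (2/571)^4 = +1]
  = -(571/21)    [QR: 21 ≡ 1 mod 4, sign kept]
  = -(4/21)    [571 ≡ 4 mod 21]
  = -(1/21)    [21 ≡ 5 mod 8 ⇒ (2/21)^2 = +1]
  = -1    [(1/21) = 1]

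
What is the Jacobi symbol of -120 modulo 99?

(-120|99)
  = -(120|99)    [99 ≡ 3 mod 4 ⇒ (-1|99) = -1]
  = -(21|99)    [120 ≡ 21 mod 99]
  = -(99|21)    [QR: 21 ≡ 1 mod 4, sign kept]
  = -(15|21)    [99 ≡ 15 mod 21]
  = -(21|15)    [QR: 21 ≡ 1 mod 4, sign kept]
  = -(6|15)    [21 ≡ 6 mod 15]
  = -(3|15)    [15 ≡ 7 mod 8 ⇒ (2|15) = +1]
  = (15|3)    [QR: both ≡ 3 mod 4, sign flips]
  = (0|3)    [15 ≡ 0 mod 3]
  = 0    [numerator 0, gcd > 1]

0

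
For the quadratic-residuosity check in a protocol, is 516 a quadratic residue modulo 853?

yes

Factor out 2: 516 = 2^2·129. Since 853 ≡ 5 (mod 8), (2|853) = -1, and (2|853)^2 = +1. Now have (129|853).
129 ≡ 1 (mod 4), so quadratic reciprocity gives (129|853) = (853|129). Reduce: 853 ≡ 79 (mod 129). Now have (79|129).
129 ≡ 1 (mod 4), so quadratic reciprocity gives (79|129) = (129|79). Reduce: 129 ≡ 50 (mod 79). Now have (50|79).
Factor out 2: 50 = 2·25. Since 79 ≡ 7 (mod 8), (2|79) = +1. Now have (25|79).
25 ≡ 1 (mod 4), so quadratic reciprocity gives (25|79) = (79|25). Reduce: 79 ≡ 4 (mod 25). Now have (4|25).
Factor out 2: 4 = 2^2. Since 25 ≡ 1 (mod 8), (2|25) = +1, and (2|25)^2 = +1. Now have (1|25).
(1|25) = 1. Collecting the sign factors: 1.
The Legendre symbol is 1, so x^2 ≡ 516 (mod 853) has solution.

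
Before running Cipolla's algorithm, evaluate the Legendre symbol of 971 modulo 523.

1

Reduce the numerator: 971 ≡ 448 (mod 523), so (971 / 523) = (448 / 523).
Factor out 2: 448 = 2^6·7. Since 523 ≡ 3 (mod 8), (2 / 523) = -1, and (2 / 523)^6 = +1. Now have (7 / 523).
Both 7 ≡ 3 and 523 ≡ 3 (mod 4), so reciprocity gives (7 / 523) = -(523 / 7). Reduce: 523 ≡ 5 (mod 7). Now have -(5 / 7).
5 ≡ 1 (mod 4), so quadratic reciprocity gives (5 / 7) = (7 / 5). Reduce: 7 ≡ 2 (mod 5). Now have -(2 / 5).
Factor out 2: 2 = 2. Since 5 ≡ 5 (mod 8), (2 / 5) = -1. Now have (1 / 5).
(1 / 5) = 1. Collecting the sign factors: 1.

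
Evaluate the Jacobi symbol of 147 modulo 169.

1

(147|169)
  = (169|147)    [QR: 169 ≡ 1 mod 4, sign kept]
  = (22|147)    [169 ≡ 22 mod 147]
  = -(11|147)    [147 ≡ 3 mod 8 ⇒ (2|147) = -1]
  = (147|11)    [QR: both ≡ 3 mod 4, sign flips]
  = (4|11)    [147 ≡ 4 mod 11]
  = (1|11)    [11 ≡ 3 mod 8 ⇒ (2|11)^2 = +1]
  = 1    [(1|11) = 1]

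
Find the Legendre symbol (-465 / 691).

-1

(-465 / 691)
  = (226 / 691)    [-465 ≡ 226 mod 691]
  = -(113 / 691)    [691 ≡ 3 mod 8 ⇒ (2 / 691) = -1]
  = -(691 / 113)    [QR: 113 ≡ 1 mod 4, sign kept]
  = -(13 / 113)    [691 ≡ 13 mod 113]
  = -(113 / 13)    [QR: 13 ≡ 1 mod 4, sign kept]
  = -(9 / 13)    [113 ≡ 9 mod 13]
  = -(13 / 9)    [QR: 9 ≡ 1 mod 4, sign kept]
  = -(4 / 9)    [13 ≡ 4 mod 9]
  = -(1 / 9)    [9 ≡ 1 mod 8 ⇒ (2 / 9)^2 = +1]
  = -1    [(1 / 9) = 1]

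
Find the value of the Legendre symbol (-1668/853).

-1

(-1668/853)
  = (38/853)    [-1668 ≡ 38 mod 853]
  = -(19/853)    [853 ≡ 5 mod 8 ⇒ (2/853) = -1]
  = -(853/19)    [QR: 853 ≡ 1 mod 4, sign kept]
  = -(17/19)    [853 ≡ 17 mod 19]
  = -(19/17)    [QR: 17 ≡ 1 mod 4, sign kept]
  = -(2/17)    [19 ≡ 2 mod 17]
  = -(1/17)    [17 ≡ 1 mod 8 ⇒ (2/17) = +1]
  = -1    [(1/17) = 1]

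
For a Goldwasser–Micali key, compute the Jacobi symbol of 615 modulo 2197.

(615|2197)
  = (2197|615)    [QR: 2197 ≡ 1 mod 4, sign kept]
  = (352|615)    [2197 ≡ 352 mod 615]
  = (11|615)    [615 ≡ 7 mod 8 ⇒ (2|615)^5 = +1]
  = -(615|11)    [QR: both ≡ 3 mod 4, sign flips]
  = -(10|11)    [615 ≡ 10 mod 11]
  = (5|11)    [11 ≡ 3 mod 8 ⇒ (2|11) = -1]
  = (11|5)    [QR: 5 ≡ 1 mod 4, sign kept]
  = (1|5)    [11 ≡ 1 mod 5]
  = 1    [(1|5) = 1]

1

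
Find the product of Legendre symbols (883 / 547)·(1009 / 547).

-1

By multiplicativity, (883·1009 / 547) = (883 / 547)·(1009 / 547).
First factor (883 / 547):
Reduce the numerator: 883 ≡ 336 (mod 547), so (883 / 547) = (336 / 547).
Factor out 2: 336 = 2^4·21. Since 547 ≡ 3 (mod 8), (2 / 547) = -1, and (2 / 547)^4 = +1. Now have (21 / 547).
21 ≡ 1 (mod 4), so quadratic reciprocity gives (21 / 547) = (547 / 21). Reduce: 547 ≡ 1 (mod 21). Now have (1 / 21).
(1 / 21) = 1. Collecting the sign factors: 1.
Second factor (1009 / 547):
Reduce the numerator: 1009 ≡ 462 (mod 547), so (1009 / 547) = (462 / 547).
Factor out 2: 462 = 2·231. Since 547 ≡ 3 (mod 8), (2 / 547) = -1. Now have -(231 / 547).
Both 231 ≡ 3 and 547 ≡ 3 (mod 4), so reciprocity gives (231 / 547) = -(547 / 231). Reduce: 547 ≡ 85 (mod 231). Now have (85 / 231).
85 ≡ 1 (mod 4), so quadratic reciprocity gives (85 / 231) = (231 / 85). Reduce: 231 ≡ 61 (mod 85). Now have (61 / 85).
61 ≡ 1 (mod 4), so quadratic reciprocity gives (61 / 85) = (85 / 61). Reduce: 85 ≡ 24 (mod 61). Now have (24 / 61).
Factor out 2: 24 = 2^3·3. Since 61 ≡ 5 (mod 8), (2 / 61) = -1, and (2 / 61)^3 = -1. Now have -(3 / 61).
61 ≡ 1 (mod 4), so quadratic reciprocity gives (3 / 61) = (61 / 3). Reduce: 61 ≡ 1 (mod 3). Now have -(1 / 3).
(1 / 3) = 1. Collecting the sign factors: -1.
Product: (1)·(-1) = -1.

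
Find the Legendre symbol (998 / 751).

1

(998 / 751)
  = (247 / 751)    [998 ≡ 247 mod 751]
  = -(751 / 247)    [QR: both ≡ 3 mod 4, sign flips]
  = -(10 / 247)    [751 ≡ 10 mod 247]
  = -(5 / 247)    [247 ≡ 7 mod 8 ⇒ (2 / 247) = +1]
  = -(247 / 5)    [QR: 5 ≡ 1 mod 4, sign kept]
  = -(2 / 5)    [247 ≡ 2 mod 5]
  = (1 / 5)    [5 ≡ 5 mod 8 ⇒ (2 / 5) = -1]
  = 1    [(1 / 5) = 1]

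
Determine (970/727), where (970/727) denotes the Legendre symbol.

-1

Reduce the numerator: 970 ≡ 243 (mod 727), so (970/727) = (243/727).
Both 243 ≡ 3 and 727 ≡ 3 (mod 4), so reciprocity gives (243/727) = -(727/243). Reduce: 727 ≡ 241 (mod 243). Now have -(241/243).
241 ≡ 1 (mod 4), so quadratic reciprocity gives (241/243) = (243/241). Reduce: 243 ≡ 2 (mod 241). Now have -(2/241).
Factor out 2: 2 = 2. Since 241 ≡ 1 (mod 8), (2/241) = +1. Now have -(1/241).
(1/241) = 1. Collecting the sign factors: -1.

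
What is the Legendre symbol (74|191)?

(74|191)
  = (37|191)    [191 ≡ 7 mod 8 ⇒ (2|191) = +1]
  = (191|37)    [QR: 37 ≡ 1 mod 4, sign kept]
  = (6|37)    [191 ≡ 6 mod 37]
  = -(3|37)    [37 ≡ 5 mod 8 ⇒ (2|37) = -1]
  = -(37|3)    [QR: 37 ≡ 1 mod 4, sign kept]
  = -(1|3)    [37 ≡ 1 mod 3]
  = -1    [(1|3) = 1]

-1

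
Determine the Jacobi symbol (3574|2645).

1

(3574|2645)
  = (929|2645)    [3574 ≡ 929 mod 2645]
  = (2645|929)    [QR: 929 ≡ 1 mod 4, sign kept]
  = (787|929)    [2645 ≡ 787 mod 929]
  = (929|787)    [QR: 929 ≡ 1 mod 4, sign kept]
  = (142|787)    [929 ≡ 142 mod 787]
  = -(71|787)    [787 ≡ 3 mod 8 ⇒ (2|787) = -1]
  = (787|71)    [QR: both ≡ 3 mod 4, sign flips]
  = (6|71)    [787 ≡ 6 mod 71]
  = (3|71)    [71 ≡ 7 mod 8 ⇒ (2|71) = +1]
  = -(71|3)    [QR: both ≡ 3 mod 4, sign flips]
  = -(2|3)    [71 ≡ 2 mod 3]
  = (1|3)    [3 ≡ 3 mod 8 ⇒ (2|3) = -1]
  = 1    [(1|3) = 1]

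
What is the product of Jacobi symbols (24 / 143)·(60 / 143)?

By multiplicativity, (24·60 / 143) = (24 / 143)·(60 / 143).
First factor (24 / 143):
Factor out 2: 24 = 2^3·3. Since 143 ≡ 7 (mod 8), (2 / 143) = +1, and (2 / 143)^3 = +1. Now have (3 / 143).
Both 3 ≡ 3 and 143 ≡ 3 (mod 4), so reciprocity gives (3 / 143) = -(143 / 3). Reduce: 143 ≡ 2 (mod 3). Now have -(2 / 3).
Factor out 2: 2 = 2. Since 3 ≡ 3 (mod 8), (2 / 3) = -1. Now have (1 / 3).
(1 / 3) = 1. Collecting the sign factors: 1.
Second factor (60 / 143):
Factor out 2: 60 = 2^2·15. Since 143 ≡ 7 (mod 8), (2 / 143) = +1, and (2 / 143)^2 = +1. Now have (15 / 143).
Both 15 ≡ 3 and 143 ≡ 3 (mod 4), so reciprocity gives (15 / 143) = -(143 / 15). Reduce: 143 ≡ 8 (mod 15). Now have -(8 / 15).
Factor out 2: 8 = 2^3. Since 15 ≡ 7 (mod 8), (2 / 15) = +1, and (2 / 15)^3 = +1. Now have -(1 / 15).
(1 / 15) = 1. Collecting the sign factors: -1.
Product: (1)·(-1) = -1.

-1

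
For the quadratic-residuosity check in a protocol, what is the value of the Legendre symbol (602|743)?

(602|743)
  = (301|743)    [743 ≡ 7 mod 8 ⇒ (2|743) = +1]
  = (743|301)    [QR: 301 ≡ 1 mod 4, sign kept]
  = (141|301)    [743 ≡ 141 mod 301]
  = (301|141)    [QR: 141 ≡ 1 mod 4, sign kept]
  = (19|141)    [301 ≡ 19 mod 141]
  = (141|19)    [QR: 141 ≡ 1 mod 4, sign kept]
  = (8|19)    [141 ≡ 8 mod 19]
  = -(1|19)    [19 ≡ 3 mod 8 ⇒ (2|19)^3 = -1]
  = -1    [(1|19) = 1]

-1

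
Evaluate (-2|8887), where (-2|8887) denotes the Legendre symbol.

-1

(-2|8887)
  = -(2|8887)    [8887 ≡ 3 mod 4 ⇒ (-1|8887) = -1]
  = -(1|8887)    [8887 ≡ 7 mod 8 ⇒ (2|8887) = +1]
  = -1    [(1|8887) = 1]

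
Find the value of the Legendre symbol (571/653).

1

653 ≡ 1 (mod 4), so quadratic reciprocity gives (571/653) = (653/571). Reduce: 653 ≡ 82 (mod 571). Now have (82/571).
Factor out 2: 82 = 2·41. Since 571 ≡ 3 (mod 8), (2/571) = -1. Now have -(41/571).
41 ≡ 1 (mod 4), so quadratic reciprocity gives (41/571) = (571/41). Reduce: 571 ≡ 38 (mod 41). Now have -(38/41).
Factor out 2: 38 = 2·19. Since 41 ≡ 1 (mod 8), (2/41) = +1. Now have -(19/41).
41 ≡ 1 (mod 4), so quadratic reciprocity gives (19/41) = (41/19). Reduce: 41 ≡ 3 (mod 19). Now have -(3/19).
Both 3 ≡ 3 and 19 ≡ 3 (mod 4), so reciprocity gives (3/19) = -(19/3). Reduce: 19 ≡ 1 (mod 3). Now have (1/3).
(1/3) = 1. Collecting the sign factors: 1.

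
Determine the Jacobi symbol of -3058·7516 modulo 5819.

By multiplicativity, (-3058·7516|5819) = (-3058|5819)·(7516|5819).
First factor (-3058|5819):
Pull out -1: (-3058|5819) = (-1|5819)·(3058|5819). Since 5819 ≡ 3 (mod 4), (-1|5819) = -1. Now have -(3058|5819).
Factor out 2: 3058 = 2·1529. Since 5819 ≡ 3 (mod 8), (2|5819) = -1. Now have (1529|5819).
1529 ≡ 1 (mod 4), so quadratic reciprocity gives (1529|5819) = (5819|1529). Reduce: 5819 ≡ 1232 (mod 1529). Now have (1232|1529).
Factor out 2: 1232 = 2^4·77. Since 1529 ≡ 1 (mod 8), (2|1529) = +1, and (2|1529)^4 = +1. Now have (77|1529).
77 ≡ 1 (mod 4), so quadratic reciprocity gives (77|1529) = (1529|77). Reduce: 1529 ≡ 66 (mod 77). Now have (66|77).
Factor out 2: 66 = 2·33. Since 77 ≡ 5 (mod 8), (2|77) = -1. Now have -(33|77).
33 ≡ 1 (mod 4), so quadratic reciprocity gives (33|77) = (77|33). Reduce: 77 ≡ 11 (mod 33). Now have -(11|33).
33 ≡ 1 (mod 4), so quadratic reciprocity gives (11|33) = (33|11). Reduce: 33 ≡ 0 (mod 11). Now have -(0|11).
The numerator is now 0 with denominator 11 > 1: the symbol is 0.
Second factor (7516|5819):
Reduce the numerator: 7516 ≡ 1697 (mod 5819), so (7516|5819) = (1697|5819).
1697 ≡ 1 (mod 4), so quadratic reciprocity gives (1697|5819) = (5819|1697). Reduce: 5819 ≡ 728 (mod 1697). Now have (728|1697).
Factor out 2: 728 = 2^3·91. Since 1697 ≡ 1 (mod 8), (2|1697) = +1, and (2|1697)^3 = +1. Now have (91|1697).
1697 ≡ 1 (mod 4), so quadratic reciprocity gives (91|1697) = (1697|91). Reduce: 1697 ≡ 59 (mod 91). Now have (59|91).
Both 59 ≡ 3 and 91 ≡ 3 (mod 4), so reciprocity gives (59|91) = -(91|59). Reduce: 91 ≡ 32 (mod 59). Now have -(32|59).
Factor out 2: 32 = 2^5. Since 59 ≡ 3 (mod 8), (2|59) = -1, and (2|59)^5 = -1. Now have (1|59).
(1|59) = 1. Collecting the sign factors: 1.
Product: (0)·(1) = 0.

0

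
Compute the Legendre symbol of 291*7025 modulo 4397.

By multiplicativity, (291·7025/4397) = (291/4397)·(7025/4397).
First factor (291/4397):
(291/4397)
  = (4397/291)    [QR: 4397 ≡ 1 mod 4, sign kept]
  = (32/291)    [4397 ≡ 32 mod 291]
  = -(1/291)    [291 ≡ 3 mod 8 ⇒ (2/291)^5 = -1]
  = -1    [(1/291) = 1]
Second factor (7025/4397):
(7025/4397)
  = (2628/4397)    [7025 ≡ 2628 mod 4397]
  = (657/4397)    [4397 ≡ 5 mod 8 ⇒ (2/4397)^2 = +1]
  = (4397/657)    [QR: 657 ≡ 1 mod 4, sign kept]
  = (455/657)    [4397 ≡ 455 mod 657]
  = (657/455)    [QR: 657 ≡ 1 mod 4, sign kept]
  = (202/455)    [657 ≡ 202 mod 455]
  = (101/455)    [455 ≡ 7 mod 8 ⇒ (2/455) = +1]
  = (455/101)    [QR: 101 ≡ 1 mod 4, sign kept]
  = (51/101)    [455 ≡ 51 mod 101]
  = (101/51)    [QR: 101 ≡ 1 mod 4, sign kept]
  = (50/51)    [101 ≡ 50 mod 51]
  = -(25/51)    [51 ≡ 3 mod 8 ⇒ (2/51) = -1]
  = -(51/25)    [QR: 25 ≡ 1 mod 4, sign kept]
  = -(1/25)    [51 ≡ 1 mod 25]
  = -1    [(1/25) = 1]
Product: (-1)·(-1) = 1.

1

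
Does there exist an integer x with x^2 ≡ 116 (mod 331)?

Factor out 2: 116 = 2^2·29. Since 331 ≡ 3 (mod 8), (2|331) = -1, and (2|331)^2 = +1. Now have (29|331).
29 ≡ 1 (mod 4), so quadratic reciprocity gives (29|331) = (331|29). Reduce: 331 ≡ 12 (mod 29). Now have (12|29).
Factor out 2: 12 = 2^2·3. Since 29 ≡ 5 (mod 8), (2|29) = -1, and (2|29)^2 = +1. Now have (3|29).
29 ≡ 1 (mod 4), so quadratic reciprocity gives (3|29) = (29|3). Reduce: 29 ≡ 2 (mod 3). Now have (2|3).
Factor out 2: 2 = 2. Since 3 ≡ 3 (mod 8), (2|3) = -1. Now have -(1|3).
(1|3) = 1. Collecting the sign factors: -1.
The Legendre symbol is -1, so x^2 ≡ 116 (mod 331) has no solution.

no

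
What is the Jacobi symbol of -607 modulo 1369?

1

Pull out -1: (-607 / 1369) = (-1 / 1369)·(607 / 1369). Since 1369 ≡ 1 (mod 4), (-1 / 1369) = +1. Now have (607 / 1369).
1369 ≡ 1 (mod 4), so quadratic reciprocity gives (607 / 1369) = (1369 / 607). Reduce: 1369 ≡ 155 (mod 607). Now have (155 / 607).
Both 155 ≡ 3 and 607 ≡ 3 (mod 4), so reciprocity gives (155 / 607) = -(607 / 155). Reduce: 607 ≡ 142 (mod 155). Now have -(142 / 155).
Factor out 2: 142 = 2·71. Since 155 ≡ 3 (mod 8), (2 / 155) = -1. Now have (71 / 155).
Both 71 ≡ 3 and 155 ≡ 3 (mod 4), so reciprocity gives (71 / 155) = -(155 / 71). Reduce: 155 ≡ 13 (mod 71). Now have -(13 / 71).
13 ≡ 1 (mod 4), so quadratic reciprocity gives (13 / 71) = (71 / 13). Reduce: 71 ≡ 6 (mod 13). Now have -(6 / 13).
Factor out 2: 6 = 2·3. Since 13 ≡ 5 (mod 8), (2 / 13) = -1. Now have (3 / 13).
13 ≡ 1 (mod 4), so quadratic reciprocity gives (3 / 13) = (13 / 3). Reduce: 13 ≡ 1 (mod 3). Now have (1 / 3).
(1 / 3) = 1. Collecting the sign factors: 1.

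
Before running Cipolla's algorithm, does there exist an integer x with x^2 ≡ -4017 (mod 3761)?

(-4017/3761)
  = (4017/3761)    [3761 ≡ 1 mod 4 ⇒ (-1/3761) = +1]
  = (256/3761)    [4017 ≡ 256 mod 3761]
  = (1/3761)    [3761 ≡ 1 mod 8 ⇒ (2/3761)^8 = +1]
  = 1    [(1/3761) = 1]
(-4017/3761) = 1, and 3761 is prime, so -4017 is a quadratic residue mod 3761.

yes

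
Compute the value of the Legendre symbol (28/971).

(28/971)
  = (7/971)    [971 ≡ 3 mod 8 ⇒ (2/971)^2 = +1]
  = -(971/7)    [QR: both ≡ 3 mod 4, sign flips]
  = -(5/7)    [971 ≡ 5 mod 7]
  = -(7/5)    [QR: 5 ≡ 1 mod 4, sign kept]
  = -(2/5)    [7 ≡ 2 mod 5]
  = (1/5)    [5 ≡ 5 mod 8 ⇒ (2/5) = -1]
  = 1    [(1/5) = 1]

1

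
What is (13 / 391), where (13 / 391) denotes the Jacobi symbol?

(13 / 391)
  = (391 / 13)    [QR: 13 ≡ 1 mod 4, sign kept]
  = (1 / 13)    [391 ≡ 1 mod 13]
  = 1    [(1 / 13) = 1]

1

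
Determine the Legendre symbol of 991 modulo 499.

1

Reduce the numerator: 991 ≡ 492 (mod 499), so (991/499) = (492/499).
Factor out 2: 492 = 2^2·123. Since 499 ≡ 3 (mod 8), (2/499) = -1, and (2/499)^2 = +1. Now have (123/499).
Both 123 ≡ 3 and 499 ≡ 3 (mod 4), so reciprocity gives (123/499) = -(499/123). Reduce: 499 ≡ 7 (mod 123). Now have -(7/123).
Both 7 ≡ 3 and 123 ≡ 3 (mod 4), so reciprocity gives (7/123) = -(123/7). Reduce: 123 ≡ 4 (mod 7). Now have (4/7).
Factor out 2: 4 = 2^2. Since 7 ≡ 7 (mod 8), (2/7) = +1, and (2/7)^2 = +1. Now have (1/7).
(1/7) = 1. Collecting the sign factors: 1.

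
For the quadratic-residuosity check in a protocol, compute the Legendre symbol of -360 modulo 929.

Reduce the numerator: -360 ≡ 569 (mod 929), so (-360 / 929) = (569 / 929).
569 ≡ 1 (mod 4), so quadratic reciprocity gives (569 / 929) = (929 / 569). Reduce: 929 ≡ 360 (mod 569). Now have (360 / 569).
Factor out 2: 360 = 2^3·45. Since 569 ≡ 1 (mod 8), (2 / 569) = +1, and (2 / 569)^3 = +1. Now have (45 / 569).
45 ≡ 1 (mod 4), so quadratic reciprocity gives (45 / 569) = (569 / 45). Reduce: 569 ≡ 29 (mod 45). Now have (29 / 45).
29 ≡ 1 (mod 4), so quadratic reciprocity gives (29 / 45) = (45 / 29). Reduce: 45 ≡ 16 (mod 29). Now have (16 / 29).
Factor out 2: 16 = 2^4. Since 29 ≡ 5 (mod 8), (2 / 29) = -1, and (2 / 29)^4 = +1. Now have (1 / 29).
(1 / 29) = 1. Collecting the sign factors: 1.

1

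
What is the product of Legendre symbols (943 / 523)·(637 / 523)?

By multiplicativity, (943·637 / 523) = (943 / 523)·(637 / 523).
First factor (943 / 523):
Reduce the numerator: 943 ≡ 420 (mod 523), so (943 / 523) = (420 / 523).
Factor out 2: 420 = 2^2·105. Since 523 ≡ 3 (mod 8), (2 / 523) = -1, and (2 / 523)^2 = +1. Now have (105 / 523).
105 ≡ 1 (mod 4), so quadratic reciprocity gives (105 / 523) = (523 / 105). Reduce: 523 ≡ 103 (mod 105). Now have (103 / 105).
105 ≡ 1 (mod 4), so quadratic reciprocity gives (103 / 105) = (105 / 103). Reduce: 105 ≡ 2 (mod 103). Now have (2 / 103).
Factor out 2: 2 = 2. Since 103 ≡ 7 (mod 8), (2 / 103) = +1. Now have (1 / 103).
(1 / 103) = 1. Collecting the sign factors: 1.
Second factor (637 / 523):
Reduce the numerator: 637 ≡ 114 (mod 523), so (637 / 523) = (114 / 523).
Factor out 2: 114 = 2·57. Since 523 ≡ 3 (mod 8), (2 / 523) = -1. Now have -(57 / 523).
57 ≡ 1 (mod 4), so quadratic reciprocity gives (57 / 523) = (523 / 57). Reduce: 523 ≡ 10 (mod 57). Now have -(10 / 57).
Factor out 2: 10 = 2·5. Since 57 ≡ 1 (mod 8), (2 / 57) = +1. Now have -(5 / 57).
5 ≡ 1 (mod 4), so quadratic reciprocity gives (5 / 57) = (57 / 5). Reduce: 57 ≡ 2 (mod 5). Now have -(2 / 5).
Factor out 2: 2 = 2. Since 5 ≡ 5 (mod 8), (2 / 5) = -1. Now have (1 / 5).
(1 / 5) = 1. Collecting the sign factors: 1.
Product: (1)·(1) = 1.

1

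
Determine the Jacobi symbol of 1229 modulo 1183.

1

Reduce the numerator: 1229 ≡ 46 (mod 1183), so (1229/1183) = (46/1183).
Factor out 2: 46 = 2·23. Since 1183 ≡ 7 (mod 8), (2/1183) = +1. Now have (23/1183).
Both 23 ≡ 3 and 1183 ≡ 3 (mod 4), so reciprocity gives (23/1183) = -(1183/23). Reduce: 1183 ≡ 10 (mod 23). Now have -(10/23).
Factor out 2: 10 = 2·5. Since 23 ≡ 7 (mod 8), (2/23) = +1. Now have -(5/23).
5 ≡ 1 (mod 4), so quadratic reciprocity gives (5/23) = (23/5). Reduce: 23 ≡ 3 (mod 5). Now have -(3/5).
5 ≡ 1 (mod 4), so quadratic reciprocity gives (3/5) = (5/3). Reduce: 5 ≡ 2 (mod 3). Now have -(2/3).
Factor out 2: 2 = 2. Since 3 ≡ 3 (mod 8), (2/3) = -1. Now have (1/3).
(1/3) = 1. Collecting the sign factors: 1.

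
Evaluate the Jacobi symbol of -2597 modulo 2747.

-1

(-2597/2747)
  = (150/2747)    [-2597 ≡ 150 mod 2747]
  = -(75/2747)    [2747 ≡ 3 mod 8 ⇒ (2/2747) = -1]
  = (2747/75)    [QR: both ≡ 3 mod 4, sign flips]
  = (47/75)    [2747 ≡ 47 mod 75]
  = -(75/47)    [QR: both ≡ 3 mod 4, sign flips]
  = -(28/47)    [75 ≡ 28 mod 47]
  = -(7/47)    [47 ≡ 7 mod 8 ⇒ (2/47)^2 = +1]
  = (47/7)    [QR: both ≡ 3 mod 4, sign flips]
  = (5/7)    [47 ≡ 5 mod 7]
  = (7/5)    [QR: 5 ≡ 1 mod 4, sign kept]
  = (2/5)    [7 ≡ 2 mod 5]
  = -(1/5)    [5 ≡ 5 mod 8 ⇒ (2/5) = -1]
  = -1    [(1/5) = 1]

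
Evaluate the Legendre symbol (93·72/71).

By multiplicativity, (93·72/71) = (93/71)·(72/71).
First factor (93/71):
(93/71)
  = (22/71)    [93 ≡ 22 mod 71]
  = (11/71)    [71 ≡ 7 mod 8 ⇒ (2/71) = +1]
  = -(71/11)    [QR: both ≡ 3 mod 4, sign flips]
  = -(5/11)    [71 ≡ 5 mod 11]
  = -(11/5)    [QR: 5 ≡ 1 mod 4, sign kept]
  = -(1/5)    [11 ≡ 1 mod 5]
  = -1    [(1/5) = 1]
Second factor (72/71):
(72/71)
  = (1/71)    [72 ≡ 1 mod 71]
  = 1    [(1/71) = 1]
Product: (-1)·(1) = -1.

-1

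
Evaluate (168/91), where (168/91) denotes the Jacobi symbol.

0

(168/91)
  = (77/91)    [168 ≡ 77 mod 91]
  = (91/77)    [QR: 77 ≡ 1 mod 4, sign kept]
  = (14/77)    [91 ≡ 14 mod 77]
  = -(7/77)    [77 ≡ 5 mod 8 ⇒ (2/77) = -1]
  = -(77/7)    [QR: 77 ≡ 1 mod 4, sign kept]
  = -(0/7)    [77 ≡ 0 mod 7]
  = 0    [numerator 0, gcd > 1]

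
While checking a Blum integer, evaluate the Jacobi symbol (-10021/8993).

1

(-10021/8993)
  = (10021/8993)    [8993 ≡ 1 mod 4 ⇒ (-1/8993) = +1]
  = (1028/8993)    [10021 ≡ 1028 mod 8993]
  = (257/8993)    [8993 ≡ 1 mod 8 ⇒ (2/8993)^2 = +1]
  = (8993/257)    [QR: 257 ≡ 1 mod 4, sign kept]
  = (255/257)    [8993 ≡ 255 mod 257]
  = (257/255)    [QR: 257 ≡ 1 mod 4, sign kept]
  = (2/255)    [257 ≡ 2 mod 255]
  = (1/255)    [255 ≡ 7 mod 8 ⇒ (2/255) = +1]
  = 1    [(1/255) = 1]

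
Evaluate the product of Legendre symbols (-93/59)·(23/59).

By multiplicativity, (-93·23/59) = (-93/59)·(23/59).
First factor (-93/59):
(-93/59)
  = (25/59)    [-93 ≡ 25 mod 59]
  = (59/25)    [QR: 25 ≡ 1 mod 4, sign kept]
  = (9/25)    [59 ≡ 9 mod 25]
  = (25/9)    [QR: 9 ≡ 1 mod 4, sign kept]
  = (7/9)    [25 ≡ 7 mod 9]
  = (9/7)    [QR: 9 ≡ 1 mod 4, sign kept]
  = (2/7)    [9 ≡ 2 mod 7]
  = (1/7)    [7 ≡ 7 mod 8 ⇒ (2/7) = +1]
  = 1    [(1/7) = 1]
Second factor (23/59):
(23/59)
  = -(59/23)    [QR: both ≡ 3 mod 4, sign flips]
  = -(13/23)    [59 ≡ 13 mod 23]
  = -(23/13)    [QR: 13 ≡ 1 mod 4, sign kept]
  = -(10/13)    [23 ≡ 10 mod 13]
  = (5/13)    [13 ≡ 5 mod 8 ⇒ (2/13) = -1]
  = (13/5)    [QR: 5 ≡ 1 mod 4, sign kept]
  = (3/5)    [13 ≡ 3 mod 5]
  = (5/3)    [QR: 5 ≡ 1 mod 4, sign kept]
  = (2/3)    [5 ≡ 2 mod 3]
  = -(1/3)    [3 ≡ 3 mod 8 ⇒ (2/3) = -1]
  = -1    [(1/3) = 1]
Product: (1)·(-1) = -1.

-1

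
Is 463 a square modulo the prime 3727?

yes

(463|3727)
  = -(3727|463)    [QR: both ≡ 3 mod 4, sign flips]
  = -(23|463)    [3727 ≡ 23 mod 463]
  = (463|23)    [QR: both ≡ 3 mod 4, sign flips]
  = (3|23)    [463 ≡ 3 mod 23]
  = -(23|3)    [QR: both ≡ 3 mod 4, sign flips]
  = -(2|3)    [23 ≡ 2 mod 3]
  = (1|3)    [3 ≡ 3 mod 8 ⇒ (2|3) = -1]
  = 1    [(1|3) = 1]
The Legendre symbol is 1, so x^2 ≡ 463 (mod 3727) has solution.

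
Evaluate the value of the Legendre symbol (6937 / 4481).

(6937 / 4481)
  = (2456 / 4481)    [6937 ≡ 2456 mod 4481]
  = (307 / 4481)    [4481 ≡ 1 mod 8 ⇒ (2 / 4481)^3 = +1]
  = (4481 / 307)    [QR: 4481 ≡ 1 mod 4, sign kept]
  = (183 / 307)    [4481 ≡ 183 mod 307]
  = -(307 / 183)    [QR: both ≡ 3 mod 4, sign flips]
  = -(124 / 183)    [307 ≡ 124 mod 183]
  = -(31 / 183)    [183 ≡ 7 mod 8 ⇒ (2 / 183)^2 = +1]
  = (183 / 31)    [QR: both ≡ 3 mod 4, sign flips]
  = (28 / 31)    [183 ≡ 28 mod 31]
  = (7 / 31)    [31 ≡ 7 mod 8 ⇒ (2 / 31)^2 = +1]
  = -(31 / 7)    [QR: both ≡ 3 mod 4, sign flips]
  = -(3 / 7)    [31 ≡ 3 mod 7]
  = (7 / 3)    [QR: both ≡ 3 mod 4, sign flips]
  = (1 / 3)    [7 ≡ 1 mod 3]
  = 1    [(1 / 3) = 1]

1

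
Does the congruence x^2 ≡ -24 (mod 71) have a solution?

Reduce the numerator: -24 ≡ 47 (mod 71), so (-24|71) = (47|71).
Both 47 ≡ 3 and 71 ≡ 3 (mod 4), so reciprocity gives (47|71) = -(71|47). Reduce: 71 ≡ 24 (mod 47). Now have -(24|47).
Factor out 2: 24 = 2^3·3. Since 47 ≡ 7 (mod 8), (2|47) = +1, and (2|47)^3 = +1. Now have -(3|47).
Both 3 ≡ 3 and 47 ≡ 3 (mod 4), so reciprocity gives (3|47) = -(47|3). Reduce: 47 ≡ 2 (mod 3). Now have (2|3).
Factor out 2: 2 = 2. Since 3 ≡ 3 (mod 8), (2|3) = -1. Now have -(1|3).
(1|3) = 1. Collecting the sign factors: -1.
(-24|71) = -1, and 71 is prime, so -24 is not a quadratic residue mod 71.

no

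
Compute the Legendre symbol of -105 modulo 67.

1

(-105|67)
  = -(105|67)    [67 ≡ 3 mod 4 ⇒ (-1|67) = -1]
  = -(38|67)    [105 ≡ 38 mod 67]
  = (19|67)    [67 ≡ 3 mod 8 ⇒ (2|67) = -1]
  = -(67|19)    [QR: both ≡ 3 mod 4, sign flips]
  = -(10|19)    [67 ≡ 10 mod 19]
  = (5|19)    [19 ≡ 3 mod 8 ⇒ (2|19) = -1]
  = (19|5)    [QR: 5 ≡ 1 mod 4, sign kept]
  = (4|5)    [19 ≡ 4 mod 5]
  = (1|5)    [5 ≡ 5 mod 8 ⇒ (2|5)^2 = +1]
  = 1    [(1|5) = 1]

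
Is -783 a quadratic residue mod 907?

(-783|907)
  = -(783|907)    [907 ≡ 3 mod 4 ⇒ (-1|907) = -1]
  = (907|783)    [QR: both ≡ 3 mod 4, sign flips]
  = (124|783)    [907 ≡ 124 mod 783]
  = (31|783)    [783 ≡ 7 mod 8 ⇒ (2|783)^2 = +1]
  = -(783|31)    [QR: both ≡ 3 mod 4, sign flips]
  = -(8|31)    [783 ≡ 8 mod 31]
  = -(1|31)    [31 ≡ 7 mod 8 ⇒ (2|31)^3 = +1]
  = -1    [(1|31) = 1]
(-783|907) = -1, and 907 is prime, so -783 is not a quadratic residue mod 907.

no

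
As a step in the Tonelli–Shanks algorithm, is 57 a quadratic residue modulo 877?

no

(57/877)
  = (877/57)    [QR: 57 ≡ 1 mod 4, sign kept]
  = (22/57)    [877 ≡ 22 mod 57]
  = (11/57)    [57 ≡ 1 mod 8 ⇒ (2/57) = +1]
  = (57/11)    [QR: 57 ≡ 1 mod 4, sign kept]
  = (2/11)    [57 ≡ 2 mod 11]
  = -(1/11)    [11 ≡ 3 mod 8 ⇒ (2/11) = -1]
  = -1    [(1/11) = 1]
The Legendre symbol is -1, so x^2 ≡ 57 (mod 877) has no solution.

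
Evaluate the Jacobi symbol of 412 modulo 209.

-1

(412/209)
  = (203/209)    [412 ≡ 203 mod 209]
  = (209/203)    [QR: 209 ≡ 1 mod 4, sign kept]
  = (6/203)    [209 ≡ 6 mod 203]
  = -(3/203)    [203 ≡ 3 mod 8 ⇒ (2/203) = -1]
  = (203/3)    [QR: both ≡ 3 mod 4, sign flips]
  = (2/3)    [203 ≡ 2 mod 3]
  = -(1/3)    [3 ≡ 3 mod 8 ⇒ (2/3) = -1]
  = -1    [(1/3) = 1]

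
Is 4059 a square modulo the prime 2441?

yes

(4059/2441)
  = (1618/2441)    [4059 ≡ 1618 mod 2441]
  = (809/2441)    [2441 ≡ 1 mod 8 ⇒ (2/2441) = +1]
  = (2441/809)    [QR: 809 ≡ 1 mod 4, sign kept]
  = (14/809)    [2441 ≡ 14 mod 809]
  = (7/809)    [809 ≡ 1 mod 8 ⇒ (2/809) = +1]
  = (809/7)    [QR: 809 ≡ 1 mod 4, sign kept]
  = (4/7)    [809 ≡ 4 mod 7]
  = (1/7)    [7 ≡ 7 mod 8 ⇒ (2/7)^2 = +1]
  = 1    [(1/7) = 1]
The Legendre symbol is 1, so x^2 ≡ 4059 (mod 2441) has solution.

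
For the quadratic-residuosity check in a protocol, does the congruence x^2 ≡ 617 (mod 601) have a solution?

yes

Reduce the numerator: 617 ≡ 16 (mod 601), so (617|601) = (16|601).
Factor out 2: 16 = 2^4. Since 601 ≡ 1 (mod 8), (2|601) = +1, and (2|601)^4 = +1. Now have (1|601).
(1|601) = 1. Collecting the sign factors: 1.
(617|601) = 1, and 601 is prime, so 617 is a quadratic residue mod 601.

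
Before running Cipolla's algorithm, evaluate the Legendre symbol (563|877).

1

(563|877)
  = (877|563)    [QR: 877 ≡ 1 mod 4, sign kept]
  = (314|563)    [877 ≡ 314 mod 563]
  = -(157|563)    [563 ≡ 3 mod 8 ⇒ (2|563) = -1]
  = -(563|157)    [QR: 157 ≡ 1 mod 4, sign kept]
  = -(92|157)    [563 ≡ 92 mod 157]
  = -(23|157)    [157 ≡ 5 mod 8 ⇒ (2|157)^2 = +1]
  = -(157|23)    [QR: 157 ≡ 1 mod 4, sign kept]
  = -(19|23)    [157 ≡ 19 mod 23]
  = (23|19)    [QR: both ≡ 3 mod 4, sign flips]
  = (4|19)    [23 ≡ 4 mod 19]
  = (1|19)    [19 ≡ 3 mod 8 ⇒ (2|19)^2 = +1]
  = 1    [(1|19) = 1]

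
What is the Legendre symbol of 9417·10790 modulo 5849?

By multiplicativity, (9417·10790/5849) = (9417/5849)·(10790/5849).
First factor (9417/5849):
Reduce the numerator: 9417 ≡ 3568 (mod 5849), so (9417/5849) = (3568/5849).
Factor out 2: 3568 = 2^4·223. Since 5849 ≡ 1 (mod 8), (2/5849) = +1, and (2/5849)^4 = +1. Now have (223/5849).
5849 ≡ 1 (mod 4), so quadratic reciprocity gives (223/5849) = (5849/223). Reduce: 5849 ≡ 51 (mod 223). Now have (51/223).
Both 51 ≡ 3 and 223 ≡ 3 (mod 4), so reciprocity gives (51/223) = -(223/51). Reduce: 223 ≡ 19 (mod 51). Now have -(19/51).
Both 19 ≡ 3 and 51 ≡ 3 (mod 4), so reciprocity gives (19/51) = -(51/19). Reduce: 51 ≡ 13 (mod 19). Now have (13/19).
13 ≡ 1 (mod 4), so quadratic reciprocity gives (13/19) = (19/13). Reduce: 19 ≡ 6 (mod 13). Now have (6/13).
Factor out 2: 6 = 2·3. Since 13 ≡ 5 (mod 8), (2/13) = -1. Now have -(3/13).
13 ≡ 1 (mod 4), so quadratic reciprocity gives (3/13) = (13/3). Reduce: 13 ≡ 1 (mod 3). Now have -(1/3).
(1/3) = 1. Collecting the sign factors: -1.
Second factor (10790/5849):
Reduce the numerator: 10790 ≡ 4941 (mod 5849), so (10790/5849) = (4941/5849).
4941 ≡ 1 (mod 4), so quadratic reciprocity gives (4941/5849) = (5849/4941). Reduce: 5849 ≡ 908 (mod 4941). Now have (908/4941).
Factor out 2: 908 = 2^2·227. Since 4941 ≡ 5 (mod 8), (2/4941) = -1, and (2/4941)^2 = +1. Now have (227/4941).
4941 ≡ 1 (mod 4), so quadratic reciprocity gives (227/4941) = (4941/227). Reduce: 4941 ≡ 174 (mod 227). Now have (174/227).
Factor out 2: 174 = 2·87. Since 227 ≡ 3 (mod 8), (2/227) = -1. Now have -(87/227).
Both 87 ≡ 3 and 227 ≡ 3 (mod 4), so reciprocity gives (87/227) = -(227/87). Reduce: 227 ≡ 53 (mod 87). Now have (53/87).
53 ≡ 1 (mod 4), so quadratic reciprocity gives (53/87) = (87/53). Reduce: 87 ≡ 34 (mod 53). Now have (34/53).
Factor out 2: 34 = 2·17. Since 53 ≡ 5 (mod 8), (2/53) = -1. Now have -(17/53).
17 ≡ 1 (mod 4), so quadratic reciprocity gives (17/53) = (53/17). Reduce: 53 ≡ 2 (mod 17). Now have -(2/17).
Factor out 2: 2 = 2. Since 17 ≡ 1 (mod 8), (2/17) = +1. Now have -(1/17).
(1/17) = 1. Collecting the sign factors: -1.
Product: (-1)·(-1) = 1.

1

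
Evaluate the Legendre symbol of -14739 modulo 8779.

-1

(-14739/8779)
  = -(14739/8779)    [8779 ≡ 3 mod 4 ⇒ (-1/8779) = -1]
  = -(5960/8779)    [14739 ≡ 5960 mod 8779]
  = (745/8779)    [8779 ≡ 3 mod 8 ⇒ (2/8779)^3 = -1]
  = (8779/745)    [QR: 745 ≡ 1 mod 4, sign kept]
  = (584/745)    [8779 ≡ 584 mod 745]
  = (73/745)    [745 ≡ 1 mod 8 ⇒ (2/745)^3 = +1]
  = (745/73)    [QR: 73 ≡ 1 mod 4, sign kept]
  = (15/73)    [745 ≡ 15 mod 73]
  = (73/15)    [QR: 73 ≡ 1 mod 4, sign kept]
  = (13/15)    [73 ≡ 13 mod 15]
  = (15/13)    [QR: 13 ≡ 1 mod 4, sign kept]
  = (2/13)    [15 ≡ 2 mod 13]
  = -(1/13)    [13 ≡ 5 mod 8 ⇒ (2/13) = -1]
  = -1    [(1/13) = 1]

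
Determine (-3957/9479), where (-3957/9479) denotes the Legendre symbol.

Pull out -1: (-3957/9479) = (-1/9479)·(3957/9479). Since 9479 ≡ 3 (mod 4), (-1/9479) = -1. Now have -(3957/9479).
3957 ≡ 1 (mod 4), so quadratic reciprocity gives (3957/9479) = (9479/3957). Reduce: 9479 ≡ 1565 (mod 3957). Now have -(1565/3957).
1565 ≡ 1 (mod 4), so quadratic reciprocity gives (1565/3957) = (3957/1565). Reduce: 3957 ≡ 827 (mod 1565). Now have -(827/1565).
1565 ≡ 1 (mod 4), so quadratic reciprocity gives (827/1565) = (1565/827). Reduce: 1565 ≡ 738 (mod 827). Now have -(738/827).
Factor out 2: 738 = 2·369. Since 827 ≡ 3 (mod 8), (2/827) = -1. Now have (369/827).
369 ≡ 1 (mod 4), so quadratic reciprocity gives (369/827) = (827/369). Reduce: 827 ≡ 89 (mod 369). Now have (89/369).
89 ≡ 1 (mod 4), so quadratic reciprocity gives (89/369) = (369/89). Reduce: 369 ≡ 13 (mod 89). Now have (13/89).
13 ≡ 1 (mod 4), so quadratic reciprocity gives (13/89) = (89/13). Reduce: 89 ≡ 11 (mod 13). Now have (11/13).
13 ≡ 1 (mod 4), so quadratic reciprocity gives (11/13) = (13/11). Reduce: 13 ≡ 2 (mod 11). Now have (2/11).
Factor out 2: 2 = 2. Since 11 ≡ 3 (mod 8), (2/11) = -1. Now have -(1/11).
(1/11) = 1. Collecting the sign factors: -1.

-1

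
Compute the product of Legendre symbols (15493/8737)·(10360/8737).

-1

By multiplicativity, (15493·10360/8737) = (15493/8737)·(10360/8737).
First factor (15493/8737):
Reduce the numerator: 15493 ≡ 6756 (mod 8737), so (15493/8737) = (6756/8737).
Factor out 2: 6756 = 2^2·1689. Since 8737 ≡ 1 (mod 8), (2/8737) = +1, and (2/8737)^2 = +1. Now have (1689/8737).
1689 ≡ 1 (mod 4), so quadratic reciprocity gives (1689/8737) = (8737/1689). Reduce: 8737 ≡ 292 (mod 1689). Now have (292/1689).
Factor out 2: 292 = 2^2·73. Since 1689 ≡ 1 (mod 8), (2/1689) = +1, and (2/1689)^2 = +1. Now have (73/1689).
73 ≡ 1 (mod 4), so quadratic reciprocity gives (73/1689) = (1689/73). Reduce: 1689 ≡ 10 (mod 73). Now have (10/73).
Factor out 2: 10 = 2·5. Since 73 ≡ 1 (mod 8), (2/73) = +1. Now have (5/73).
5 ≡ 1 (mod 4), so quadratic reciprocity gives (5/73) = (73/5). Reduce: 73 ≡ 3 (mod 5). Now have (3/5).
5 ≡ 1 (mod 4), so quadratic reciprocity gives (3/5) = (5/3). Reduce: 5 ≡ 2 (mod 3). Now have (2/3).
Factor out 2: 2 = 2. Since 3 ≡ 3 (mod 8), (2/3) = -1. Now have -(1/3).
(1/3) = 1. Collecting the sign factors: -1.
Second factor (10360/8737):
Reduce the numerator: 10360 ≡ 1623 (mod 8737), so (10360/8737) = (1623/8737).
8737 ≡ 1 (mod 4), so quadratic reciprocity gives (1623/8737) = (8737/1623). Reduce: 8737 ≡ 622 (mod 1623). Now have (622/1623).
Factor out 2: 622 = 2·311. Since 1623 ≡ 7 (mod 8), (2/1623) = +1. Now have (311/1623).
Both 311 ≡ 3 and 1623 ≡ 3 (mod 4), so reciprocity gives (311/1623) = -(1623/311). Reduce: 1623 ≡ 68 (mod 311). Now have -(68/311).
Factor out 2: 68 = 2^2·17. Since 311 ≡ 7 (mod 8), (2/311) = +1, and (2/311)^2 = +1. Now have -(17/311).
17 ≡ 1 (mod 4), so quadratic reciprocity gives (17/311) = (311/17). Reduce: 311 ≡ 5 (mod 17). Now have -(5/17).
5 ≡ 1 (mod 4), so quadratic reciprocity gives (5/17) = (17/5). Reduce: 17 ≡ 2 (mod 5). Now have -(2/5).
Factor out 2: 2 = 2. Since 5 ≡ 5 (mod 8), (2/5) = -1. Now have (1/5).
(1/5) = 1. Collecting the sign factors: 1.
Product: (-1)·(1) = -1.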